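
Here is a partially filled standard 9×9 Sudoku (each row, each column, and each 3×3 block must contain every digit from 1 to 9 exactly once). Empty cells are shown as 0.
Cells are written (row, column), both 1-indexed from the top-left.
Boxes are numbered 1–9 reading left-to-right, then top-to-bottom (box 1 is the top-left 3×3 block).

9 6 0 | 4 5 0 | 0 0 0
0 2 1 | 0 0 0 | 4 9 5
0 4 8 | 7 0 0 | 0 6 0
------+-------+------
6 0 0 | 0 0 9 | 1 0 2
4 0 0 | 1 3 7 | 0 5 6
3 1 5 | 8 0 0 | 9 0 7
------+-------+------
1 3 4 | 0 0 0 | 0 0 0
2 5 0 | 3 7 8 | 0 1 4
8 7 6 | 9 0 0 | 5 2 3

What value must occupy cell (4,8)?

Cell (4,8) itself could take any of {3, 4, 8} by direct elimination.
Consider where 3 can go in row 4.
(4,2) is out (column 2 already has a 3).
(4,3) is out (box 4 already has a 3).
(4,4) is out (column 4 already has a 3).
(4,5) is out (column 5 already has a 3).
So the only cell in row 4 that can hold 3 is (4,8).
Therefore (4,8) = 3.

3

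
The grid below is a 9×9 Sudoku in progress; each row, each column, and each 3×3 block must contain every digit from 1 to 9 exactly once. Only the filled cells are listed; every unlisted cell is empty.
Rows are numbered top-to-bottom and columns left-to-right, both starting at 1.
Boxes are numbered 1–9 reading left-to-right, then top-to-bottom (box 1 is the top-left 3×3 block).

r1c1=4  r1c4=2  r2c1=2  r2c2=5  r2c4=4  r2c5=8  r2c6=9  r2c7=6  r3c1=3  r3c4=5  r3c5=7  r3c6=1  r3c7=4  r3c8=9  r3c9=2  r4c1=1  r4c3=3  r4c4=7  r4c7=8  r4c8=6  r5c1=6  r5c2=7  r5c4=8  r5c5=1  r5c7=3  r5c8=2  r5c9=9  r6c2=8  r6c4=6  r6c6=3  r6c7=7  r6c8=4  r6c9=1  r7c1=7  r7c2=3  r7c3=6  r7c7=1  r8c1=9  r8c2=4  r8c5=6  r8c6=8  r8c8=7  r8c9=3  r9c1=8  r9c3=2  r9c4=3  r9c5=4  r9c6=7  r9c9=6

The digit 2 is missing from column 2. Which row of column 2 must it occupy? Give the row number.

4

Consider where 2 can go in column 2.
r1c2 is out (row 1 already has a 2).
r3c2 is out (row 3 already has a 2).
r9c2 is out (row 9 already has a 2).
So the only cell in column 2 that can hold 2 is r4c2.
That is row 4.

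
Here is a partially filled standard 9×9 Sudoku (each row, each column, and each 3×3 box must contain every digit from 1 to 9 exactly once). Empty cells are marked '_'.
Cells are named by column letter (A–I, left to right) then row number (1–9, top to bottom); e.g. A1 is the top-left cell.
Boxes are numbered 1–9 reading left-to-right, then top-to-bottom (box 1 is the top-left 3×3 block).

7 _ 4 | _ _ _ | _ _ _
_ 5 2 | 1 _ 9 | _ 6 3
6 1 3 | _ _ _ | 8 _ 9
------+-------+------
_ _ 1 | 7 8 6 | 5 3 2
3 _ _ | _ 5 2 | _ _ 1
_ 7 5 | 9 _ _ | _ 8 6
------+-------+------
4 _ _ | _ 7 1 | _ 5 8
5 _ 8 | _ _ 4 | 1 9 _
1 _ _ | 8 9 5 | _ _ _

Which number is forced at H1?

1

Cell H1 itself could take any of {1, 2} by direct elimination.
Consider where 1 can go in row 1.
B1 is out (column B already has a 1). D1 is out (column D already has a 1). E1 is out (box 2 already has a 1). F1 is out (column F already has a 1). The remaining empty cells in row 1 are similarly blocked.
So the only cell in row 1 that can hold 1 is H1.
Therefore H1 = 1.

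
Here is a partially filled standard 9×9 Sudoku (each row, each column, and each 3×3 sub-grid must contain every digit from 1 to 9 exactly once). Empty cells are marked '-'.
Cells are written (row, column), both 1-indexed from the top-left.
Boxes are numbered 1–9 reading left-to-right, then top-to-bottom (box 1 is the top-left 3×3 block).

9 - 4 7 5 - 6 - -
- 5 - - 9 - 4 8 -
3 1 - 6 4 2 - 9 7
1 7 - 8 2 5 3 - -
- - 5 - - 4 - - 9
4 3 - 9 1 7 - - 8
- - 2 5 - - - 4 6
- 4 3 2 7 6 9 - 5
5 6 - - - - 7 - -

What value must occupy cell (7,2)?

Cell (7,2) itself could take any of {8, 9} by direct elimination.
Consider where 9 can go in column 2.
(1,2) is out (row 1 already has a 9).
(5,2) is out (row 5 already has a 9).
So the only cell in column 2 that can hold 9 is (7,2).
Therefore (7,2) = 9.

9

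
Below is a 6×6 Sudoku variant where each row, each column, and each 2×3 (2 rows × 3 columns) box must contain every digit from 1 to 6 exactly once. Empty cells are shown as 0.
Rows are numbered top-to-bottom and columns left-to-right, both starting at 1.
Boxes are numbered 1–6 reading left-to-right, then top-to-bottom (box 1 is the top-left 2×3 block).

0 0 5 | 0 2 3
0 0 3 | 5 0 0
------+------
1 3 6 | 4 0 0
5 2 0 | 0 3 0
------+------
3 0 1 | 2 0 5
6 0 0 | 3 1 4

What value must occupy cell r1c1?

4

Row 1 already contains {2, 3, 5}.
Column 1 already contains {1, 3, 5, 6}.
Its 2×3 block (box 1) already contains {3, 5}.
The only value from 1–6 not eliminated is 4, so r1c1 = 4.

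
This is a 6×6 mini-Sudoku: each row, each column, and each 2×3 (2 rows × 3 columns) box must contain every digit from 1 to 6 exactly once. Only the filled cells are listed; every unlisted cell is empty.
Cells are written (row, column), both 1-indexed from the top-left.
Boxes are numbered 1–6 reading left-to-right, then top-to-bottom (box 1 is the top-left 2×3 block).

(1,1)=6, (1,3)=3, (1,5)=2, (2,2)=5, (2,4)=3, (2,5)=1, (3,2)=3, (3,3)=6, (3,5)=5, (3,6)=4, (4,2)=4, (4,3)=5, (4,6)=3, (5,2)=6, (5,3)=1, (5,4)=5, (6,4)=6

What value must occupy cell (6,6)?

Cell (6,6) itself could take any of {1, 2} by direct elimination.
Consider where 1 can go in row 6.
(6,1) is out (box 5 already has a 1).
(6,2) is out (box 5 already has a 1).
(6,3) is out (column 3 already has a 1).
(6,5) is out (column 5 already has a 1).
So the only cell in row 6 that can hold 1 is (6,6).
Therefore (6,6) = 1.

1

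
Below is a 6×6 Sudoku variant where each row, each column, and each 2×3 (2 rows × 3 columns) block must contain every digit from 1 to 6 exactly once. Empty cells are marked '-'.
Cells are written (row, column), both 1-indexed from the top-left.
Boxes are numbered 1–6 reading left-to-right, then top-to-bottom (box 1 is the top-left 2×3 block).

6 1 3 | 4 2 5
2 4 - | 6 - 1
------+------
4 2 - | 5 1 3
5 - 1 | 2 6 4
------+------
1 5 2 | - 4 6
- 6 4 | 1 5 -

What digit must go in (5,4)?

Row 5 already contains {1, 2, 4, 5, 6}.
Column 4 already contains {1, 2, 4, 5, 6}.
Its 2×3 block (box 6) already contains {1, 4, 5, 6}.
The only value from 1–6 not eliminated is 3, so (5,4) = 3.

3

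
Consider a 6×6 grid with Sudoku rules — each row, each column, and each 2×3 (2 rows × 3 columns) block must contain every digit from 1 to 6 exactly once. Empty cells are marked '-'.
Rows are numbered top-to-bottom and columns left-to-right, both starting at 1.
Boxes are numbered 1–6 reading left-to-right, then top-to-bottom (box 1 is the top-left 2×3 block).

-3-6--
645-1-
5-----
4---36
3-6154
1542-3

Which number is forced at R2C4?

3

Row 2 already contains {1, 4, 5, 6}.
Column 4 already contains {1, 2, 6}.
Its 2×3 block (box 2) already contains {1, 6}.
The only value from 1–6 not eliminated is 3, so R2C4 = 3.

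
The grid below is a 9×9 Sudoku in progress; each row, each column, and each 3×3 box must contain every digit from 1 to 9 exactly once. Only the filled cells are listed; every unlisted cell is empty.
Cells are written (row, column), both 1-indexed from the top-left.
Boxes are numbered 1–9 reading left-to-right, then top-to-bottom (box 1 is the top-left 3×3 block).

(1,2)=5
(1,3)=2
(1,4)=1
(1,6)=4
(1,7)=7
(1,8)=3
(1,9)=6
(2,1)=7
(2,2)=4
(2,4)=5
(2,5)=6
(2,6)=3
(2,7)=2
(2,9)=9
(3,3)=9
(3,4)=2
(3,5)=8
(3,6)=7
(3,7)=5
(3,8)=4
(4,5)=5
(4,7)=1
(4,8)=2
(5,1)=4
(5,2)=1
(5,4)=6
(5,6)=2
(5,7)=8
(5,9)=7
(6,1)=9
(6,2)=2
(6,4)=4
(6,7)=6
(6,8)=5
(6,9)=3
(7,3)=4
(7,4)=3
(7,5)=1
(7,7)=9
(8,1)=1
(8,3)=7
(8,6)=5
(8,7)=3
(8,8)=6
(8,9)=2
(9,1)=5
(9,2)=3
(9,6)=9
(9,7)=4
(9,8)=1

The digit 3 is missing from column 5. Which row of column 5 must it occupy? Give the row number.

Consider where 3 can go in column 5.
(1,5) is out (row 1 already has a 3).
(6,5) is out (row 6 already has a 3).
(8,5) is out (row 8 already has a 3).
(9,5) is out (row 9 already has a 3).
So the only cell in column 5 that can hold 3 is (5,5).
That is row 5.

5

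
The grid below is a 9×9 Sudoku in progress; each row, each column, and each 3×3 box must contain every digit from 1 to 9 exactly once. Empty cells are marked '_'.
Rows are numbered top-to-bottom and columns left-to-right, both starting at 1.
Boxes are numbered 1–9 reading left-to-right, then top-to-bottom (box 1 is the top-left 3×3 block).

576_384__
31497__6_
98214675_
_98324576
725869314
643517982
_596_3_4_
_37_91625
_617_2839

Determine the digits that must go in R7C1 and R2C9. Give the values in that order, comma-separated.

For R7C1:
  Consider where 2 can go in box 7.
  R8C1 is out (row 8 already has a 2).
  R9C1 is out (row 9 already has a 2).
  So the only cell in box 7 that can hold 2 is R7C1.
  So R7C1 = 2.
For R2C9:
  Row 2 already contains {1, 3, 4, 6, 7, 9}.
  Column 9 already contains {2, 4, 5, 6, 9}.
  Its 3×3 block (box 3) already contains {4, 5, 6, 7}.
  The only value from 1–9 not eliminated is 8, so R2C9 = 8.

2,8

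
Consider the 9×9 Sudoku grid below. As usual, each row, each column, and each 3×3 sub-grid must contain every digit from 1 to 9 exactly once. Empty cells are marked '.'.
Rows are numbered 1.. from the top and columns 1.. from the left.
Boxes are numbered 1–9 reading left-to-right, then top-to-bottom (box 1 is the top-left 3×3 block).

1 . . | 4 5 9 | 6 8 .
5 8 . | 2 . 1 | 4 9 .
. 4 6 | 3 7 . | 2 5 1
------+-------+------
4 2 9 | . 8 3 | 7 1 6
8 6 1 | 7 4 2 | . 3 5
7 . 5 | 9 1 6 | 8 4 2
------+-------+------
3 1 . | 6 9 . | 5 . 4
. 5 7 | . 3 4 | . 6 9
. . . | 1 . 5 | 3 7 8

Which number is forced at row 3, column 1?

Row 3 already contains {1, 2, 3, 4, 5, 6, 7}.
Column 1 already contains {1, 3, 4, 5, 7, 8}.
Its 3×3 block (box 1) already contains {1, 4, 5, 6, 8}.
The only value from 1–9 not eliminated is 9, so row 3, column 1 = 9.

9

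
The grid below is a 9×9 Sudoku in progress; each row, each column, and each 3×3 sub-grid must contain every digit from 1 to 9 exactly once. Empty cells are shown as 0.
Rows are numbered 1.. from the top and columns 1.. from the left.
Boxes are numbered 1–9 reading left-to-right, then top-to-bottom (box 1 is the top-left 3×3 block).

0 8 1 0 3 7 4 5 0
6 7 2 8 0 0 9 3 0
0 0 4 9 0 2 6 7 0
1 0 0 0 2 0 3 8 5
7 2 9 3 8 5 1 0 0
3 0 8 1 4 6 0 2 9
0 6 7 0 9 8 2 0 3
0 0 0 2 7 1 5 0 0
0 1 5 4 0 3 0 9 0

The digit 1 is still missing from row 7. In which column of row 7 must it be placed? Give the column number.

8

Consider where 1 can go in row 7.
row 7, column 1 is out (column 1 already has a 1).
row 7, column 4 is out (column 4 already has a 1).
So the only cell in row 7 that can hold 1 is row 7, column 8.
That is column 8.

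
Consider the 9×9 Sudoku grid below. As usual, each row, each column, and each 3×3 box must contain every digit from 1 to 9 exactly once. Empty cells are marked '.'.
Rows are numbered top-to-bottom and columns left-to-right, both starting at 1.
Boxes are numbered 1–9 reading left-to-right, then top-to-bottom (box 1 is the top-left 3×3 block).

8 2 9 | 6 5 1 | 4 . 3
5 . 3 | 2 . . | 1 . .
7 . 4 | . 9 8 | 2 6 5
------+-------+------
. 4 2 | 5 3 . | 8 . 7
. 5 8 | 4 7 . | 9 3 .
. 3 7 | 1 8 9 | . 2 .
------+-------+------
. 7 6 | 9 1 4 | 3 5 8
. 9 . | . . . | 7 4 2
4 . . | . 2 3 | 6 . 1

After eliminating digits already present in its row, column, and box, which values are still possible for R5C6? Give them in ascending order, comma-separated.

2,6

Row 5 already contains {3, 4, 5, 7, 8, 9}.
Column 6 already contains {1, 3, 4, 8, 9}.
Its 3×3 block (box 5) already contains {1, 3, 4, 5, 7, 8, 9}.
Removing those from 1–9 leaves {2, 6} as the candidates for R5C6.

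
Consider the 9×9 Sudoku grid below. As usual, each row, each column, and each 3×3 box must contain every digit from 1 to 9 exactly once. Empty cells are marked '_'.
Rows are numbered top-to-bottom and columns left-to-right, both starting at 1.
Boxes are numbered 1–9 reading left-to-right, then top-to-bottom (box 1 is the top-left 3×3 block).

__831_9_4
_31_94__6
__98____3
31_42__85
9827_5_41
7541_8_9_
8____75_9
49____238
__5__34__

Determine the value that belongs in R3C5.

7

Cell R3C5 itself could take any of {5, 6, 7} by direct elimination.
Consider where 7 can go in box 2.
R1C6 is out (column 6 already has a 7).
R2C4 is out (column 4 already has a 7).
R3C6 is out (column 6 already has a 7).
So the only cell in box 2 that can hold 7 is R3C5.
Therefore R3C5 = 7.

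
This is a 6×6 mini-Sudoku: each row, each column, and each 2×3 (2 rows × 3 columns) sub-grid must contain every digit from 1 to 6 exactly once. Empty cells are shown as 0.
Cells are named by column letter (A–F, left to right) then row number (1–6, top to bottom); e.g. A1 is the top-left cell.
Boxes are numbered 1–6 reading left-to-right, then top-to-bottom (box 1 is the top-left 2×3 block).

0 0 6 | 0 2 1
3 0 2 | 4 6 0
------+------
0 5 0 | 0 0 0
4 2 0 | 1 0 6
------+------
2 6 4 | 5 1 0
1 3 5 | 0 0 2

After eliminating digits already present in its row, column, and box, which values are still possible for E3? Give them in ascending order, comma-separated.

3,4

Row 3 already contains {5}.
Column E already contains {1, 2, 6}.
Its 2×3 block (box 4) already contains {1, 6}.
Removing those from 1–6 leaves {3, 4} as the candidates for E3.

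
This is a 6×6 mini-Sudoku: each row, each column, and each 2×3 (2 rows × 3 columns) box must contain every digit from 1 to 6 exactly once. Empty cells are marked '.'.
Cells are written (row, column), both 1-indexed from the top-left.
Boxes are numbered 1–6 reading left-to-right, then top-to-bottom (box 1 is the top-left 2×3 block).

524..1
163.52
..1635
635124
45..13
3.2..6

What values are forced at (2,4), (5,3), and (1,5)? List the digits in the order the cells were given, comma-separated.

For (2,4):
  Row 2 already contains {1, 2, 3, 5, 6}.
  Column 4 already contains {1, 6}.
  Its 2×3 block (box 2) already contains {1, 2, 5}.
  The only value from 1–6 not eliminated is 4, so (2,4) = 4.
For (5,3):
  Row 5 already contains {1, 3, 4, 5}.
  Column 3 already contains {1, 2, 3, 4, 5}.
  Its 2×3 block (box 5) already contains {2, 3, 4, 5}.
  The only value from 1–6 not eliminated is 6, so (5,3) = 6.
For (1,5):
  Row 1 already contains {1, 2, 4, 5}.
  Column 5 already contains {1, 2, 3, 5}.
  Its 2×3 block (box 2) already contains {1, 2, 5}.
  The only value from 1–6 not eliminated is 6, so (1,5) = 6.

4,6,6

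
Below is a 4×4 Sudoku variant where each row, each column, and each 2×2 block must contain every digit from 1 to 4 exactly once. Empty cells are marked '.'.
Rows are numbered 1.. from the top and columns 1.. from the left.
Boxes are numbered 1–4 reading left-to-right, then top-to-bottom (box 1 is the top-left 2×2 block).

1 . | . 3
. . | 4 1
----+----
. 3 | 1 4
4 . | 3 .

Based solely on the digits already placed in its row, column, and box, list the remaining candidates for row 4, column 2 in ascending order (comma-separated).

Row 4 already contains {3, 4}.
Column 2 already contains {3}.
Its 2×2 block (box 3) already contains {3, 4}.
Removing those from 1–4 leaves {1, 2} as the candidates for row 4, column 2.

1,2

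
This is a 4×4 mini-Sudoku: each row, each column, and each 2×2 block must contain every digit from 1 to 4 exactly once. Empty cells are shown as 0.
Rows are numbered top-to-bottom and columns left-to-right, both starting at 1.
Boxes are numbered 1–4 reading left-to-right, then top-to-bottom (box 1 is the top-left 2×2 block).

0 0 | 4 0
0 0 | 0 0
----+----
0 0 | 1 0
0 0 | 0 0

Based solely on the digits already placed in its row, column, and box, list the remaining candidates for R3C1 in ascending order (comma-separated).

2,3,4

Row 3 already contains {1}.
Column 1 already contains {}.
Its 2×2 block (box 3) already contains {}.
Removing those from 1–4 leaves {2, 3, 4} as the candidates for R3C1.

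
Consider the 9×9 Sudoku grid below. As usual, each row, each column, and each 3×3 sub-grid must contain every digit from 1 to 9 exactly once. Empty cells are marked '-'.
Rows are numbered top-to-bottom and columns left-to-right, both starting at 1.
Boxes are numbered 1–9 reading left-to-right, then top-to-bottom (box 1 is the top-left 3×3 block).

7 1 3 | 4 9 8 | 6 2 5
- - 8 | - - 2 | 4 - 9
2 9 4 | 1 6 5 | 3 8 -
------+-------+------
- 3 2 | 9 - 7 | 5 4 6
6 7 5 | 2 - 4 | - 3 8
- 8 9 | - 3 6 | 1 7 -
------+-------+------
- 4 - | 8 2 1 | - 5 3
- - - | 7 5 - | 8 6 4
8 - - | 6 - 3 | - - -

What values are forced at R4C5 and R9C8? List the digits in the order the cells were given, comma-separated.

8,9

For R4C5:
  Consider where 8 can go in column 5.
  R2C5 is out (row 2 already has a 8).
  R5C5 is out (row 5 already has a 8).
  R9C5 is out (row 9 already has a 8).
  So the only cell in column 5 that can hold 8 is R4C5.
  So R4C5 = 8.
For R9C8:
  Consider where 9 can go in column 8.
  R2C8 is out (row 2 already has a 9).
  So the only cell in column 8 that can hold 9 is R9C8.
  So R9C8 = 9.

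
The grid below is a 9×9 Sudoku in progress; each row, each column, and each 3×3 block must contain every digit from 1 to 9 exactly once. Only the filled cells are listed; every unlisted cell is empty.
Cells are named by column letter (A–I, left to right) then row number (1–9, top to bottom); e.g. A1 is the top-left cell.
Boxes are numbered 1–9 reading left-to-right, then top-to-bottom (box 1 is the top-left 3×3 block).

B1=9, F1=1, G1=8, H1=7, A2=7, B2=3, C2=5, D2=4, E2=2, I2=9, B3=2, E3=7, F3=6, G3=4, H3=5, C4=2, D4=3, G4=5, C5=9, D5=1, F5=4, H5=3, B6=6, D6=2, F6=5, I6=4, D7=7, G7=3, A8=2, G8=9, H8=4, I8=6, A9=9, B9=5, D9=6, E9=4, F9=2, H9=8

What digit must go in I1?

2

Cell I1 itself could take any of {2, 3} by direct elimination.
Consider where 2 can go in row 1.
A1 is out (column A already has a 2).
C1 is out (column C already has a 2).
D1 is out (column D already has a 2).
E1 is out (column E already has a 2).
So the only cell in row 1 that can hold 2 is I1.
Therefore I1 = 2.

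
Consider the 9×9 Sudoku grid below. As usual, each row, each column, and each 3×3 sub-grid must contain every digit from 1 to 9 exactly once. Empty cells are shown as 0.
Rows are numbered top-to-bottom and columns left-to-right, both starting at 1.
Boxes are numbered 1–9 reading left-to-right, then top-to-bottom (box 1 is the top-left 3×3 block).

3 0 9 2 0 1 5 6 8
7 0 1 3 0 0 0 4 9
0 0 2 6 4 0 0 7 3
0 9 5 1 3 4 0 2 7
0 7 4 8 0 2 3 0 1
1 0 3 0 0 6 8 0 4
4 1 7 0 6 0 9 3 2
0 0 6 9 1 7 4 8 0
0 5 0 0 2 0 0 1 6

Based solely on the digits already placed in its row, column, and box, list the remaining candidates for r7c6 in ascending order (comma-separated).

5,8

Row 7 already contains {1, 2, 3, 4, 6, 7, 9}.
Column 6 already contains {1, 2, 4, 6, 7}.
Its 3×3 block (box 8) already contains {1, 2, 6, 7, 9}.
Removing those from 1–9 leaves {5, 8} as the candidates for r7c6.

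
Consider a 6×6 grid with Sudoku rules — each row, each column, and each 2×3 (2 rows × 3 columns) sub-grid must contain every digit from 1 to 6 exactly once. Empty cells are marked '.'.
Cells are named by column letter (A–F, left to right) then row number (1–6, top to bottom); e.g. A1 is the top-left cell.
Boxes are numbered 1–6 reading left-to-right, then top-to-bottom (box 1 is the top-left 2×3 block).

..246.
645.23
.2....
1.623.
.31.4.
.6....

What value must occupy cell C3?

3

Cell C3 itself could take any of {3, 4} by direct elimination.
Consider where 3 can go in column C.
C6 is out (box 5 already has a 3).
So the only cell in column C that can hold 3 is C3.
Therefore C3 = 3.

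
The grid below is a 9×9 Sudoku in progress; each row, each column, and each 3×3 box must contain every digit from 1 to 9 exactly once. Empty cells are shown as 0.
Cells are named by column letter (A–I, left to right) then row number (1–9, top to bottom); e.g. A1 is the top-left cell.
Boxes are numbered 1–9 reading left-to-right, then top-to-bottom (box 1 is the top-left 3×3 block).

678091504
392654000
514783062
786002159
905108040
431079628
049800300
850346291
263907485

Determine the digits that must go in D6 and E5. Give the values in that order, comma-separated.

For D6:
  Row 6 already contains {1, 2, 3, 4, 6, 7, 8, 9}.
  Column D already contains {1, 3, 6, 7, 8, 9}.
  Its 3×3 block (box 5) already contains {1, 2, 7, 8, 9}.
  The only value from 1–9 not eliminated is 5, so D6 = 5.
For E5:
  Consider where 6 can go in column E.
  E4 is out (row 4 already has a 6).
  E7 is out (box 8 already has a 6).
  E9 is out (row 9 already has a 6).
  So the only cell in column E that can hold 6 is E5.
  So E5 = 6.

5,6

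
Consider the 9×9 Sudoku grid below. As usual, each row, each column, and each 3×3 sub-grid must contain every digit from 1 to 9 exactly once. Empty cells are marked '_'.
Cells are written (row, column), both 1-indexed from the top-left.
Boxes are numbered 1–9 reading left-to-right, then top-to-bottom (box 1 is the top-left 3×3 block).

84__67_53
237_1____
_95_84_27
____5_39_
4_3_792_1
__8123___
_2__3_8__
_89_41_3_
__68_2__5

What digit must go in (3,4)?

Row 3 already contains {2, 4, 5, 7, 8, 9}.
Column 4 already contains {1, 8}.
Its 3×3 block (box 2) already contains {1, 4, 6, 7, 8}.
The only value from 1–9 not eliminated is 3, so (3,4) = 3.

3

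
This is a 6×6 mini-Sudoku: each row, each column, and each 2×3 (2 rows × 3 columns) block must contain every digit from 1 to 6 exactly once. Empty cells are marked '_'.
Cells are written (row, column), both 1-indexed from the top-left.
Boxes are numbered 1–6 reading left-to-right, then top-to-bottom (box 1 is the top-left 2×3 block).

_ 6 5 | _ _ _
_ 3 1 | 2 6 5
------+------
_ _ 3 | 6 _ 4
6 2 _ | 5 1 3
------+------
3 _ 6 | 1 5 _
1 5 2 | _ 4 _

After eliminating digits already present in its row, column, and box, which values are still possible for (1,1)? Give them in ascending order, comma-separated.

2,4

Row 1 already contains {5, 6}.
Column 1 already contains {1, 3, 6}.
Its 2×3 block (box 1) already contains {1, 3, 5, 6}.
Removing those from 1–6 leaves {2, 4} as the candidates for (1,1).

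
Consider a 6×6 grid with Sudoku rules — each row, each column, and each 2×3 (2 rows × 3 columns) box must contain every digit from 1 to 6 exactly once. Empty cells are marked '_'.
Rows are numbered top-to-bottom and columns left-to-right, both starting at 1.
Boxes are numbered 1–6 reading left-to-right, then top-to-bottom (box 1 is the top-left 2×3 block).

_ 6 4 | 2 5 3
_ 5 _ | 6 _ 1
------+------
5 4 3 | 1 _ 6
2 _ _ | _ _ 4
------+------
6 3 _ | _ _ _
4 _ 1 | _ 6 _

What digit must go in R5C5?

1

Cell R5C5 itself could take any of {1, 2, 4} by direct elimination.
Consider where 1 can go in row 5.
R5C3 is out (column 3 already has a 1).
R5C4 is out (column 4 already has a 1).
R5C6 is out (column 6 already has a 1).
So the only cell in row 5 that can hold 1 is R5C5.
Therefore R5C5 = 1.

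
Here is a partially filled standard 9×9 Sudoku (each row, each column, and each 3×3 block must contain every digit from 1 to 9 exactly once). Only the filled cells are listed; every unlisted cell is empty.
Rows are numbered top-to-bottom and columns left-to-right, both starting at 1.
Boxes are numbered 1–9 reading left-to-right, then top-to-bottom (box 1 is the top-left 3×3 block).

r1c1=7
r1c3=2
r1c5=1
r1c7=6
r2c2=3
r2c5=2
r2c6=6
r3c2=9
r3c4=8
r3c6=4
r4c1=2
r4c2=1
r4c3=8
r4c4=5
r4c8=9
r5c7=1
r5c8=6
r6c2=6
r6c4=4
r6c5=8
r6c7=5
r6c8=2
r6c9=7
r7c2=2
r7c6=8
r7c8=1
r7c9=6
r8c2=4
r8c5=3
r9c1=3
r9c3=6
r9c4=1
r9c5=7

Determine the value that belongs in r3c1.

Cell r3c1 itself could take any of {1, 5, 6} by direct elimination.
Consider where 6 can go in column 1.
r2c1 is out (row 2 already has a 6).
r5c1 is out (row 5 already has a 6).
r6c1 is out (row 6 already has a 6).
r7c1 is out (row 7 already has a 6).
r8c1 is out (box 7 already has a 6).
So the only cell in column 1 that can hold 6 is r3c1.
Therefore r3c1 = 6.

6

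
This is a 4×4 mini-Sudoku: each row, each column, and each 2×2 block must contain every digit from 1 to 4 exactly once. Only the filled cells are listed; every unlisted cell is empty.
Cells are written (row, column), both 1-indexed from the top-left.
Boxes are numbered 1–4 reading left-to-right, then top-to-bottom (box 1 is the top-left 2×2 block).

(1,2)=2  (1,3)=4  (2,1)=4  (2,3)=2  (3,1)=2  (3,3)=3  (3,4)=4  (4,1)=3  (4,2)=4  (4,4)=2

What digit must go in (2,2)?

Cell (2,2) itself could take any of {1, 3} by direct elimination.
Consider where 3 can go in box 1.
(1,1) is out (column 1 already has a 3).
So the only cell in box 1 that can hold 3 is (2,2).
Therefore (2,2) = 3.

3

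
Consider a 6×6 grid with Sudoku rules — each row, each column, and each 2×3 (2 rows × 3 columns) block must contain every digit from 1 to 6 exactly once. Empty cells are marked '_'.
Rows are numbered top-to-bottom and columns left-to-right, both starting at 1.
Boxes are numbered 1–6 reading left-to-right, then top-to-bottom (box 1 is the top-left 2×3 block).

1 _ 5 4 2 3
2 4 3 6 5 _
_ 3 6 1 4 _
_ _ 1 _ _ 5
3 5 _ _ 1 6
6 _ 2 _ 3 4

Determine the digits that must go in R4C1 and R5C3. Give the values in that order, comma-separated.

4,4

For R4C1:
  Row 4 already contains {1, 5}.
  Column 1 already contains {1, 2, 3, 6}.
  Its 2×3 block (box 3) already contains {1, 3, 6}.
  The only value from 1–6 not eliminated is 4, so R4C1 = 4.
For R5C3:
  Row 5 already contains {1, 3, 5, 6}.
  Column 3 already contains {1, 2, 3, 5, 6}.
  Its 2×3 block (box 5) already contains {2, 3, 5, 6}.
  The only value from 1–6 not eliminated is 4, so R5C3 = 4.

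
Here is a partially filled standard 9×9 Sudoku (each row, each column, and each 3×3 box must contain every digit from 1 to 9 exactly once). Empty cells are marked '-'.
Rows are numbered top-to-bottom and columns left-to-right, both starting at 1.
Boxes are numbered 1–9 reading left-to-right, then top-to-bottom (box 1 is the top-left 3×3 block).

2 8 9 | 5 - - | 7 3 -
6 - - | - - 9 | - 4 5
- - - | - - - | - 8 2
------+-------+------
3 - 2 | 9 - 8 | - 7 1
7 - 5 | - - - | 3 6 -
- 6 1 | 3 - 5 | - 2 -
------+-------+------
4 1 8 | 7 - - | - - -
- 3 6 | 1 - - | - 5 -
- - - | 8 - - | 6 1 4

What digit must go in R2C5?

Cell R2C5 itself could take any of {1, 2, 3, 7, 8} by direct elimination.
Consider where 8 can go in column 5.
R1C5 is out (row 1 already has a 8). R3C5 is out (row 3 already has a 8). R4C5 is out (row 4 already has a 8). R5C5 is out (box 5 already has a 8). The remaining empty cells in column 5 are similarly blocked.
So the only cell in column 5 that can hold 8 is R2C5.
Therefore R2C5 = 8.

8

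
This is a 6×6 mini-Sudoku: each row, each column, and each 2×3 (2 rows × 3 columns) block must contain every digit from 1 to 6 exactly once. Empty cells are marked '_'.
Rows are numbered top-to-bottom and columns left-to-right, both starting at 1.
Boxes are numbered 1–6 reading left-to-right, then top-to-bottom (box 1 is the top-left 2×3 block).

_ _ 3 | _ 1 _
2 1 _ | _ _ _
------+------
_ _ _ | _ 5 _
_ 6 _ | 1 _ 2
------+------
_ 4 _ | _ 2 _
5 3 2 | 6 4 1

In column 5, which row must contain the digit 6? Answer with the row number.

2

Consider where 6 can go in column 5.
R4C5 is out (row 4 already has a 6).
So the only cell in column 5 that can hold 6 is R2C5.
That is row 2.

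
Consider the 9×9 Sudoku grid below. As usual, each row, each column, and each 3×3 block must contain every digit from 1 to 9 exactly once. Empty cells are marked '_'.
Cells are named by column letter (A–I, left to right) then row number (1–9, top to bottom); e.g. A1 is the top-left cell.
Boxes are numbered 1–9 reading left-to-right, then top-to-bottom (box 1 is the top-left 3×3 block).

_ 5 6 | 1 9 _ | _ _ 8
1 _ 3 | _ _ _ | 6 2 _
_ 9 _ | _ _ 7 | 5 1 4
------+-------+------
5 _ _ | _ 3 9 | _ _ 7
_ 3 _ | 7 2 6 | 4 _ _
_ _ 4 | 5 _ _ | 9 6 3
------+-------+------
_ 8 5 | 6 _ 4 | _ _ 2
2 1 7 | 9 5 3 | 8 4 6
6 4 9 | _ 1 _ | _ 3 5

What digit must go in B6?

Cell B6 itself could take any of {2, 7} by direct elimination.
Consider where 2 can go in row 6.
A6 is out (column A already has a 2).
E6 is out (column E already has a 2).
F6 is out (box 5 already has a 2).
So the only cell in row 6 that can hold 2 is B6.
Therefore B6 = 2.

2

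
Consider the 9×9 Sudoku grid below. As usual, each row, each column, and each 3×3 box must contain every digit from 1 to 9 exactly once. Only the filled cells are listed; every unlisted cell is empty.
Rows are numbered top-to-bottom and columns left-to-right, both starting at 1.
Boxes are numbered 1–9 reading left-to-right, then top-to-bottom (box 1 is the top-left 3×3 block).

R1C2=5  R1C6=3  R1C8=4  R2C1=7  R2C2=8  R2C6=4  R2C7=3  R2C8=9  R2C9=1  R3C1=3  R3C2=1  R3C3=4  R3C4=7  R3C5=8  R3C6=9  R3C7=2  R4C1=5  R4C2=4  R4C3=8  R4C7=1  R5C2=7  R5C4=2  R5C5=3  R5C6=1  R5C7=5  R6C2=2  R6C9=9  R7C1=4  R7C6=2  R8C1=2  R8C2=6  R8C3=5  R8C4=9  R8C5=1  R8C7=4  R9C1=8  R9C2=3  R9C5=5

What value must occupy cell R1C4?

Cell R1C4 itself could take any of {1, 6} by direct elimination.
Consider where 1 can go in column 4.
R2C4 is out (row 2 already has a 1).
R4C4 is out (row 4 already has a 1).
R6C4 is out (box 5 already has a 1).
R7C4 is out (box 8 already has a 1).
R9C4 is out (box 8 already has a 1).
So the only cell in column 4 that can hold 1 is R1C4.
Therefore R1C4 = 1.

1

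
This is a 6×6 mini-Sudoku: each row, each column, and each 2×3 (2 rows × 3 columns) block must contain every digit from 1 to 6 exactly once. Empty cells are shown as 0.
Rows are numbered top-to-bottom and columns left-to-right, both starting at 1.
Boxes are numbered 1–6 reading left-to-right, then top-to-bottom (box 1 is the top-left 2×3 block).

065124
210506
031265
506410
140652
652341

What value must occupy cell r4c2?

2

Row 4 already contains {1, 4, 5, 6}.
Column 2 already contains {1, 3, 4, 5, 6}.
Its 2×3 block (box 3) already contains {1, 3, 5, 6}.
The only value from 1–6 not eliminated is 2, so r4c2 = 2.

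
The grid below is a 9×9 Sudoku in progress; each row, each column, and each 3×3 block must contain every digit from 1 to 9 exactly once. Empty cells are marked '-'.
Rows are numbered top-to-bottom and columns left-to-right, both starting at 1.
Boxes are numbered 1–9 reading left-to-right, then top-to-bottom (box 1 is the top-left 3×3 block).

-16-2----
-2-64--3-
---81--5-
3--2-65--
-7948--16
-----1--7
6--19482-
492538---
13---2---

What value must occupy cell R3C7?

Cell R3C7 itself could take any of {2, 4, 6, 7, 9} by direct elimination.
Consider where 6 can go in row 3.
R3C1 is out (column 1 already has a 6).
R3C2 is out (box 1 already has a 6).
R3C3 is out (column 3 already has a 6).
R3C6 is out (column 6 already has a 6).
R3C9 is out (column 9 already has a 6).
So the only cell in row 3 that can hold 6 is R3C7.
Therefore R3C7 = 6.

6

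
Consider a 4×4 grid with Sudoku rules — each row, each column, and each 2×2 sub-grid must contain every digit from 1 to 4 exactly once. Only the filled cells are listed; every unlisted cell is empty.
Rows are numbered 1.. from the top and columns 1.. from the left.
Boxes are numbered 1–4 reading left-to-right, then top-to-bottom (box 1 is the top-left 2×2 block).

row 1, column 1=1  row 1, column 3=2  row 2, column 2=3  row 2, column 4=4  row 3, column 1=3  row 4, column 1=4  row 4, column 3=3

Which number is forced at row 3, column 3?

Cell row 3, column 3 itself could take any of {1, 4} by direct elimination.
Consider where 4 can go in box 4.
row 3, column 4 is out (column 4 already has a 4).
row 4, column 4 is out (row 4 already has a 4).
So the only cell in box 4 that can hold 4 is row 3, column 3.
Therefore row 3, column 3 = 4.

4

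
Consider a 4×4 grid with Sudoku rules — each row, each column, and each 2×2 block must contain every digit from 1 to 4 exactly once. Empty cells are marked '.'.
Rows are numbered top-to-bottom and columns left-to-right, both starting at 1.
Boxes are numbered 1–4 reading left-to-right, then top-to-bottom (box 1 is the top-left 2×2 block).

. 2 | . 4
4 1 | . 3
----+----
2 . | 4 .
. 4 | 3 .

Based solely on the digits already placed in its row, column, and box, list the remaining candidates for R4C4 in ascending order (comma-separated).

Row 4 already contains {3, 4}.
Column 4 already contains {3, 4}.
Its 2×2 block (box 4) already contains {3, 4}.
Removing those from 1–4 leaves {1, 2} as the candidates for R4C4.

1,2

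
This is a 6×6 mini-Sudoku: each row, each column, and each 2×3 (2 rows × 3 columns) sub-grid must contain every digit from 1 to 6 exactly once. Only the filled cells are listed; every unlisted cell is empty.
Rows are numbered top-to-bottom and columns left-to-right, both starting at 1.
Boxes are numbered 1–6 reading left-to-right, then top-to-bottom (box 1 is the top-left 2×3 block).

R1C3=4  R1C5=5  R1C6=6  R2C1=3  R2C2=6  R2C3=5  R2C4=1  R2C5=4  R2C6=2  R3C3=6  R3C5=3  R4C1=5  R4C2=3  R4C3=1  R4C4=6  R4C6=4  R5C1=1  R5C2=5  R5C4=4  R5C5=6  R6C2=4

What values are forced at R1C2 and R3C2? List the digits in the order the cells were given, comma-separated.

1,2

For R1C2:
  Consider where 1 can go in box 1.
  R1C1 is out (column 1 already has a 1).
  So the only cell in box 1 that can hold 1 is R1C2.
  So R1C2 = 1.
For R3C2:
  Row 3 already contains {3, 6}.
  Column 2 already contains {3, 4, 5, 6}.
  Its 2×3 block (box 3) already contains {1, 3, 5, 6}.
  The only value from 1–6 not eliminated is 2, so R3C2 = 2.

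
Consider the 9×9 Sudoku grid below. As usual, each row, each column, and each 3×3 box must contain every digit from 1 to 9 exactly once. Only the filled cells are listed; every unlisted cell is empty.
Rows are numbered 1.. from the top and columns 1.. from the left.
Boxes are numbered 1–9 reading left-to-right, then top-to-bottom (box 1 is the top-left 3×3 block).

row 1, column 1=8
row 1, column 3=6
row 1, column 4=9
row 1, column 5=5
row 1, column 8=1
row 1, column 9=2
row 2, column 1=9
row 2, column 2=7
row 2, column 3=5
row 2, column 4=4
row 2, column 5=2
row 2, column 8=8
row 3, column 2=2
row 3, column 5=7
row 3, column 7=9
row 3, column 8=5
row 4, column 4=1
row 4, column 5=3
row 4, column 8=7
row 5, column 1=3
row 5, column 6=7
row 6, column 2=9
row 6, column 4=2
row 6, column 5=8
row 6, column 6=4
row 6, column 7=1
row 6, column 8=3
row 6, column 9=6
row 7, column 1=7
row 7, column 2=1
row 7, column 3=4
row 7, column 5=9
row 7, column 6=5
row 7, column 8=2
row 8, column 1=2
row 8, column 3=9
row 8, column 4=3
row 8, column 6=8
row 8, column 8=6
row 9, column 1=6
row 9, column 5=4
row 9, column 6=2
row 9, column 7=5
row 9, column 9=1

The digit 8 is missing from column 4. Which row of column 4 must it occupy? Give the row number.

Consider where 8 can go in column 4.
row 5, column 4 is out (box 5 already has a 8).
row 7, column 4 is out (box 8 already has a 8).
row 9, column 4 is out (box 8 already has a 8).
So the only cell in column 4 that can hold 8 is row 3, column 4.
That is row 3.

3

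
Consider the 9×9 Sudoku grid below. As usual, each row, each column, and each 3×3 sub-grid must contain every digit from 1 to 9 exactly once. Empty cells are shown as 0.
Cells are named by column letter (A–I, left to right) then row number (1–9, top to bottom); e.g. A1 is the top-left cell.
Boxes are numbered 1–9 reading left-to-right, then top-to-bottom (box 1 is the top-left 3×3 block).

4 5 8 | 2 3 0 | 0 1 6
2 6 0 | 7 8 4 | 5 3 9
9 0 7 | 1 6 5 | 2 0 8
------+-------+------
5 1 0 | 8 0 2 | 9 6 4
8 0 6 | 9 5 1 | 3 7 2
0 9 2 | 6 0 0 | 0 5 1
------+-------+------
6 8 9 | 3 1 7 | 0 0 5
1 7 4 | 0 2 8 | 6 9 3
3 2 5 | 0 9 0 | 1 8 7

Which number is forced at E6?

Cell E6 itself could take any of {4, 7} by direct elimination.
Consider where 4 can go in row 6.
A6 is out (column A already has a 4).
F6 is out (column F already has a 4).
G6 is out (box 6 already has a 4).
So the only cell in row 6 that can hold 4 is E6.
Therefore E6 = 4.

4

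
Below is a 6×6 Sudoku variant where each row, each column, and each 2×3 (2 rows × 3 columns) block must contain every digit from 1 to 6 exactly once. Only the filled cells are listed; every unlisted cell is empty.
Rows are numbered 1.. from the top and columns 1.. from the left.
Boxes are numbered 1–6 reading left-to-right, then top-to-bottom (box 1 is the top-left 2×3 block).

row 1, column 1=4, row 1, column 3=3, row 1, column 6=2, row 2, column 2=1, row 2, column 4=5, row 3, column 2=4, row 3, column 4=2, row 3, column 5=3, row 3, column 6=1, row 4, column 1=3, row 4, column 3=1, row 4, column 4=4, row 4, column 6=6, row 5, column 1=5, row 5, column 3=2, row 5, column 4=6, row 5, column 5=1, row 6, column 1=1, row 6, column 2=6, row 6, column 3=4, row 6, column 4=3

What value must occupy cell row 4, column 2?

Cell row 4, column 2 itself could take any of {2, 5} by direct elimination.
Consider where 2 can go in box 3.
row 3, column 1 is out (row 3 already has a 2).
row 3, column 3 is out (row 3 already has a 2).
So the only cell in box 3 that can hold 2 is row 4, column 2.
Therefore row 4, column 2 = 2.

2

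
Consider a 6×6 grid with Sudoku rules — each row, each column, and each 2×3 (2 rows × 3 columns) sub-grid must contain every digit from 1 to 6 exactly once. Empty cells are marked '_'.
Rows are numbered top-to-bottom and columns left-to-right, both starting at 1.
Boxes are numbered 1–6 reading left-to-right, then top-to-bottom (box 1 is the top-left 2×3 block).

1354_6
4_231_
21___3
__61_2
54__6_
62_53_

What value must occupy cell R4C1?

3

Row 4 already contains {1, 2, 6}.
Column 1 already contains {1, 2, 4, 5, 6}.
Its 2×3 block (box 3) already contains {1, 2, 6}.
The only value from 1–6 not eliminated is 3, so R4C1 = 3.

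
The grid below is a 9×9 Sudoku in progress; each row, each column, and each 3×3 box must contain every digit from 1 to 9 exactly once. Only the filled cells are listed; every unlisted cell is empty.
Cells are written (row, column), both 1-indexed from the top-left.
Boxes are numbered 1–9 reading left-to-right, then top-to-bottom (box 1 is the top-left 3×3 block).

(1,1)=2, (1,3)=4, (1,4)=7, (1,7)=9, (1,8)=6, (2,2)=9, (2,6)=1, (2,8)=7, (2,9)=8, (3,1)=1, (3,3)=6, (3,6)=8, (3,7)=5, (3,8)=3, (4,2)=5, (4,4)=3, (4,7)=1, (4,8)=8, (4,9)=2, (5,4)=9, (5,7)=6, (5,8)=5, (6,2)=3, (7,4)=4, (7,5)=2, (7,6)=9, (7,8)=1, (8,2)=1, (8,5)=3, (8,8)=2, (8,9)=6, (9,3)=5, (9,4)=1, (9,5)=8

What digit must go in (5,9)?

Cell (5,9) itself could take any of {3, 4, 7} by direct elimination.
Consider where 3 can go in box 6.
(6,7) is out (row 6 already has a 3).
(6,8) is out (row 6 already has a 3).
(6,9) is out (row 6 already has a 3).
So the only cell in box 6 that can hold 3 is (5,9).
Therefore (5,9) = 3.

3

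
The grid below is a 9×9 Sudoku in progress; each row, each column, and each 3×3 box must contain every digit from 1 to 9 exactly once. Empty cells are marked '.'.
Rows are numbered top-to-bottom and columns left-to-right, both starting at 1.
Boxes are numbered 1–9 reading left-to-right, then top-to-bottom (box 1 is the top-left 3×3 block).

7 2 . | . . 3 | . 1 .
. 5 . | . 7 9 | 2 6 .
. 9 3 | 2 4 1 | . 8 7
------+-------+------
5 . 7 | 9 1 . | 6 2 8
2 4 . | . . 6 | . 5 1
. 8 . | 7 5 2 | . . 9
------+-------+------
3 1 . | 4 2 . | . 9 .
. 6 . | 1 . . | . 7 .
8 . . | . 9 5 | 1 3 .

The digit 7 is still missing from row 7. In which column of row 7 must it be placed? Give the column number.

6

Consider where 7 can go in row 7.
r7c3 is out (column 3 already has a 7).
r7c7 is out (box 9 already has a 7).
r7c9 is out (column 9 already has a 7).
So the only cell in row 7 that can hold 7 is r7c6.
That is column 6.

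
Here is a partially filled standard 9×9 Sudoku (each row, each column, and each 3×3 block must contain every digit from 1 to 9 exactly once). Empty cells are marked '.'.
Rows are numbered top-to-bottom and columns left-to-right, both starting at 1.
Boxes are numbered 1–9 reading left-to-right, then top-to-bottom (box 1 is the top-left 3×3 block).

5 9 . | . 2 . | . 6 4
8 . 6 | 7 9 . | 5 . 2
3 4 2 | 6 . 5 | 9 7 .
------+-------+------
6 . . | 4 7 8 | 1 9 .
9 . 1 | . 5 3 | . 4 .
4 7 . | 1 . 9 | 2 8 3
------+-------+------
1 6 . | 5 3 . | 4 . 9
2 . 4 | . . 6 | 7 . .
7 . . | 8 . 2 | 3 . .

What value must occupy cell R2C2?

1

Row 2 already contains {2, 5, 6, 7, 8, 9}.
Column 2 already contains {4, 6, 7, 9}.
Its 3×3 block (box 1) already contains {2, 3, 4, 5, 6, 8, 9}.
The only value from 1–9 not eliminated is 1, so R2C2 = 1.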